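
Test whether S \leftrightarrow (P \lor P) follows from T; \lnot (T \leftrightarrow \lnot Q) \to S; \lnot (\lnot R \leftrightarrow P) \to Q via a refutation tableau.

Initial set: {T; (\lnot (T \leftrightarrow \lnot Q) \to S); (\lnot (\lnot R \leftrightarrow P) \to Q); \lnot (S \leftrightarrow (P \lor P))}.
(\lnot (T \leftrightarrow \lnot Q) \to S): β-rule — branch into \lnot \lnot (T \leftrightarrow \lnot Q)  //  S.
  branch 1 (add \lnot \lnot (T \leftrightarrow \lnot Q)):
    (\lnot (\lnot R \leftrightarrow P) \to Q): β-rule — branch into \lnot \lnot (\lnot R \leftrightarrow P)  //  Q.
      branch 1.1 (add \lnot \lnot (\lnot R \leftrightarrow P)):
        \lnot (S \leftrightarrow (P \lor P)): β-rule — branch into S, \lnot (P \lor P)  //  \lnot S, (P \lor P).
          branch 1.1.1 (add S, \lnot (P \lor P)):
            \lnot (P \lor P): α-rule — add \lnot P, \lnot P.
            \lnot \lnot (T \leftrightarrow \lnot Q): β-rule — branch into T, \lnot Q  //  \lnot T, \lnot \lnot Q.
              branch 1.1.1.1 (add T, \lnot Q):
                \lnot \lnot (\lnot R \leftrightarrow P): β-rule — branch into \lnot R, P  //  \lnot \lnot R, \lnot P.
                  branch 1.1.1.1.1 (add \lnot R, P):
                    × closes — contains both P and \lnot P.
                  branch 1.1.1.1.2 (add \lnot \lnot R, \lnot P):
                    ○ open, literals {P=false, Q=false, R=true, S=true, T=true}.
              branch 1.1.1.2 (add \lnot T, \lnot \lnot Q):
                × closes — contains both T and \lnot T.
          branch 1.1.2 (add \lnot S, (P \lor P)):
            \lnot \lnot (T \leftrightarrow \lnot Q): β-rule — branch into T, \lnot Q  //  \lnot T, \lnot \lnot Q.
              branch 1.1.2.1 (add T, \lnot Q):
                \lnot \lnot (\lnot R \leftrightarrow P): β-rule — branch into \lnot R, P  //  \lnot \lnot R, \lnot P.
                  branch 1.1.2.1.1 (add \lnot R, P):
                    (P \lor P): β-rule — branch into P  //  P.
                      branch 1.1.2.1.1.1 (add P):
                        ○ open, literals {P=true, Q=false, R=false, S=false, T=true}.
                      branch 1.1.2.1.1.2 (add P):
                        ○ open, literals {P=true, Q=false, R=false, S=false, T=true}.
                  branch 1.1.2.1.2 (add \lnot \lnot R, \lnot P):
                    (P \lor P): β-rule — branch into P  //  P.
                      branch 1.1.2.1.2.1 (add P):
                        × closes — contains both P and \lnot P.
                      branch 1.1.2.1.2.2 (add P):
                        × closes — contains both P and \lnot P.
              branch 1.1.2.2 (add \lnot T, \lnot \lnot Q):
                × closes — contains both T and \lnot T.
      branch 1.2 (add Q):
        \lnot (S \leftrightarrow (P \lor P)): β-rule — branch into S, \lnot (P \lor P)  //  \lnot S, (P \lor P).
          branch 1.2.1 (add S, \lnot (P \lor P)):
            \lnot (P \lor P): α-rule — add \lnot P, \lnot P.
            \lnot \lnot (T \leftrightarrow \lnot Q): β-rule — branch into T, \lnot Q  //  \lnot T, \lnot \lnot Q.
              branch 1.2.1.1 (add T, \lnot Q):
                × closes — contains both Q and \lnot Q.
              branch 1.2.1.2 (add \lnot T, \lnot \lnot Q):
                × closes — contains both T and \lnot T.
          branch 1.2.2 (add \lnot S, (P \lor P)):
            \lnot \lnot (T \leftrightarrow \lnot Q): β-rule — branch into T, \lnot Q  //  \lnot T, \lnot \lnot Q.
              branch 1.2.2.1 (add T, \lnot Q):
                × closes — contains both Q and \lnot Q.
              branch 1.2.2.2 (add \lnot T, \lnot \lnot Q):
                × closes — contains both T and \lnot T.
  branch 2 (add S):
    (\lnot (\lnot R \leftrightarrow P) \to Q): β-rule — branch into \lnot \lnot (\lnot R \leftrightarrow P)  //  Q.
      branch 2.1 (add \lnot \lnot (\lnot R \leftrightarrow P)):
        \lnot (S \leftrightarrow (P \lor P)): β-rule — branch into S, \lnot (P \lor P)  //  \lnot S, (P \lor P).
          branch 2.1.1 (add S, \lnot (P \lor P)):
            \lnot (P \lor P): α-rule — add \lnot P, \lnot P.
            \lnot \lnot (\lnot R \leftrightarrow P): β-rule — branch into \lnot R, P  //  \lnot \lnot R, \lnot P.
              branch 2.1.1.1 (add \lnot R, P):
                × closes — contains both P and \lnot P.
              branch 2.1.1.2 (add \lnot \lnot R, \lnot P):
                ○ open, literals {P=false, R=true, S=true, T=true}.
          branch 2.1.2 (add \lnot S, (P \lor P)):
            × closes — contains both S and \lnot S.
      branch 2.2 (add Q):
        \lnot (S \leftrightarrow (P \lor P)): β-rule — branch into S, \lnot (P \lor P)  //  \lnot S, (P \lor P).
          branch 2.2.1 (add S, \lnot (P \lor P)):
            \lnot (P \lor P): α-rule — add \lnot P, \lnot P.
            ○ open, literals {P=false, Q=true, S=true, T=true}.
          branch 2.2.2 (add \lnot S, (P \lor P)):
            × closes — contains both S and \lnot S.
12 branches closed, 5 open.
An open branch gives a countermodel: P=false, Q=false, R=true, S=true, T=true (unmentioned atoms arbitrary); the premises hold there but the conclusion fails.

No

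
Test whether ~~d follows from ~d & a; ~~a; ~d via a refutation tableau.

No

Initial set: {T (~d & a); T ~~a; T ~d; F ~~d}.
T (~d & a): α-rule — add T ~d, T a.
T ~~a: drop double negation, giving T a.
F ~~d: drop double negation, giving F d.
○ open, literals {a=T, d=F}.
0 branches closed, 1 open.
An open branch gives a countermodel: a=T, d=F (unmentioned atoms arbitrary); the premises hold there but the conclusion fails.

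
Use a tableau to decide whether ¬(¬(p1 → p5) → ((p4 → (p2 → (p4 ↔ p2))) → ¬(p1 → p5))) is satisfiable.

Initial set: {T ¬(¬(p1 → p5) → ((p4 → (p2 → (p4 ↔ p2))) → ¬(p1 → p5)))}.
T ¬(¬(p1 → p5) → ((p4 → (p2 → (p4 ↔ p2))) → ¬(p1 → p5))): α-rule — add T ¬(p1 → p5), F ((p4 → (p2 → (p4 ↔ p2))) → ¬(p1 → p5)).
T ¬(p1 → p5): α-rule — add T p1, F p5.
F ((p4 → (p2 → (p4 ↔ p2))) → ¬(p1 → p5)): α-rule — add T (p4 → (p2 → (p4 ↔ p2))), F ¬(p1 → p5).
T (p4 → (p2 → (p4 ↔ p2))): β-rule — branch into F p4  //  T (p2 → (p4 ↔ p2)).
  branch 1 (add F p4):
    F ¬(p1 → p5): β-rule — branch into F p1  //  T p5.
      branch 1.1 (add F p1):
        × closes — contains both p1 and ¬p1.
      branch 1.2 (add T p5):
        × closes — contains both p5 and ¬p5.
  branch 2 (add T (p2 → (p4 ↔ p2))):
    F ¬(p1 → p5): β-rule — branch into F p1  //  T p5.
      branch 2.1 (add F p1):
        × closes — contains both p1 and ¬p1.
      branch 2.2 (add T p5):
        × closes — contains both p5 and ¬p5.
All 4 branches close.
Every branch closed; the formula is unsatisfiable.

Unsatisfiable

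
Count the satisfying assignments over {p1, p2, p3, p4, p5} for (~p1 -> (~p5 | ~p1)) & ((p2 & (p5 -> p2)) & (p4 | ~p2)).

Initial set: {T ((~p1 -> (~p5 | ~p1)) & ((p2 & (p5 -> p2)) & (p4 | ~p2)))}.
T ((~p1 -> (~p5 | ~p1)) & ((p2 & (p5 -> p2)) & (p4 | ~p2))): α-rule — add T (~p1 -> (~p5 | ~p1)), T ((p2 & (p5 -> p2)) & (p4 | ~p2)).
T ((p2 & (p5 -> p2)) & (p4 | ~p2)): α-rule — add T (p2 & (p5 -> p2)), T (p4 | ~p2).
T (p2 & (p5 -> p2)): α-rule — add T p2, T (p5 -> p2).
T (~p1 -> (~p5 | ~p1)): β-rule — branch into F ~p1  //  T (~p5 | ~p1).
  branch 1 (add F ~p1):
    T (p4 | ~p2): β-rule — branch into T p4  //  T ~p2.
      branch 1.1 (add T p4):
        T (p5 -> p2): β-rule — branch into F p5  //  T p2.
          branch 1.1.1 (add F p5):
            ○ open, literals {p1=T, p2=T, p4=T, p5=F}.
          branch 1.1.2 (add T p2):
            ○ open, literals {p1=T, p2=T, p4=T}.
      branch 1.2 (add T ~p2):
        × closes — contains both p2 and ~p2.
  branch 2 (add T (~p5 | ~p1)):
    T (p4 | ~p2): β-rule — branch into T p4  //  T ~p2.
      branch 2.1 (add T p4):
        T (p5 -> p2): β-rule — branch into F p5  //  T p2.
          branch 2.1.1 (add F p5):
            T (~p5 | ~p1): β-rule — branch into T ~p5  //  T ~p1.
              branch 2.1.1.1 (add T ~p5):
                ○ open, literals {p2=T, p4=T, p5=F}.
              branch 2.1.1.2 (add T ~p1):
                ○ open, literals {p1=F, p2=T, p4=T, p5=F}.
          branch 2.1.2 (add T p2):
            T (~p5 | ~p1): β-rule — branch into T ~p5  //  T ~p1.
              branch 2.1.2.1 (add T ~p5):
                ○ open, literals {p2=T, p4=T, p5=F}.
              branch 2.1.2.2 (add T ~p1):
                ○ open, literals {p1=F, p2=T, p4=T}.
      branch 2.2 (add T ~p2):
        × closes — contains both p2 and ~p2.
2 branches closed, 6 open.
Each open branch fixes some atoms; the unmentioned ones are free. Counting distinct full assignments: branch {p1=T, p2=T, p4=T, p5=F} (p3) contributes 2 new; branch {p1=T, p2=T, p4=T} (p3, p5) contributes 2 new; branch {p2=T, p4=T, p5=F} (p1, p3) contributes 2 new; branch {p1=F, p2=T, p4=T, p5=F} (p3) contributes 0 new; branch {p2=T, p4=T, p5=F} (p1, p3) contributes 0 new; branch {p1=F, p2=T, p4=T} (p3, p5) contributes 2 new. Total: 8.

8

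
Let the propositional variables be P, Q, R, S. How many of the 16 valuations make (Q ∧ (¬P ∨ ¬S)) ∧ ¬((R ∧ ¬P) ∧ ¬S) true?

5

Initial set: {((Q ∧ (¬P ∨ ¬S)) ∧ ¬((R ∧ ¬P) ∧ ¬S))}.
((Q ∧ (¬P ∨ ¬S)) ∧ ¬((R ∧ ¬P) ∧ ¬S)): α-rule — add (Q ∧ (¬P ∨ ¬S)), ¬((R ∧ ¬P) ∧ ¬S).
(Q ∧ (¬P ∨ ¬S)): α-rule — add Q, (¬P ∨ ¬S).
¬((R ∧ ¬P) ∧ ¬S): β-rule — branch into ¬(R ∧ ¬P)  //  ¬¬S.
  branch 1 (add ¬(R ∧ ¬P)):
    (¬P ∨ ¬S): β-rule — branch into ¬P  //  ¬S.
      branch 1.1 (add ¬P):
        ¬(R ∧ ¬P): β-rule — branch into ¬R  //  ¬¬P.
          branch 1.1.1 (add ¬R):
            ○ open, literals {P=false, Q=true, R=false}.
          branch 1.1.2 (add ¬¬P):
            × closes — contains both P and ¬P.
      branch 1.2 (add ¬S):
        ¬(R ∧ ¬P): β-rule — branch into ¬R  //  ¬¬P.
          branch 1.2.1 (add ¬R):
            ○ open, literals {Q=true, R=false, S=false}.
          branch 1.2.2 (add ¬¬P):
            ○ open, literals {P=true, Q=true, S=false}.
  branch 2 (add ¬¬S):
    (¬P ∨ ¬S): β-rule — branch into ¬P  //  ¬S.
      branch 2.1 (add ¬P):
        ○ open, literals {P=false, Q=true, S=true}.
      branch 2.2 (add ¬S):
        × closes — contains both S and ¬S.
2 branches closed, 4 open.
Each open branch fixes some atoms; the unmentioned ones are free. Counting distinct full assignments: branch {P=false, Q=true, R=false} (S) contributes 2 new; branch {Q=true, R=false, S=false} (P) contributes 1 new; branch {P=true, Q=true, S=false} (R) contributes 1 new; branch {P=false, Q=true, S=true} (R) contributes 1 new. Total: 5.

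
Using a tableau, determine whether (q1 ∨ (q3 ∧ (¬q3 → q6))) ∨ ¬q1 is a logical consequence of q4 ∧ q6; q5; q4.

Yes

Initial set: {T (q4 ∧ q6); T q5; T q4; F ((q1 ∨ (q3 ∧ (¬q3 → q6))) ∨ ¬q1)}.
T (q4 ∧ q6): α-rule — add T q4, T q6.
F ((q1 ∨ (q3 ∧ (¬q3 → q6))) ∨ ¬q1): α-rule — add F (q1 ∨ (q3 ∧ (¬q3 → q6))), F ¬q1.
F (q1 ∨ (q3 ∧ (¬q3 → q6))): α-rule — add F q1, F (q3 ∧ (¬q3 → q6)).
× closes — contains both q1 and ¬q1.
All 1 branch closes.
Every branch closed, so the premises entail the conclusion.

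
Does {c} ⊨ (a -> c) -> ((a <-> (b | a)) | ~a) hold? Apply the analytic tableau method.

Yes

Initial set: {c; ~((a -> c) -> ((a <-> (b | a)) | ~a))}.
~((a -> c) -> ((a <-> (b | a)) | ~a)): α-rule — add (a -> c), ~((a <-> (b | a)) | ~a).
~((a <-> (b | a)) | ~a): α-rule — add ~(a <-> (b | a)), ~~a.
(a -> c): β-rule — branch into ~a  //  c.
  branch 1 (add ~a):
    × closes — contains both a and ~a.
  branch 2 (add c):
    ~(a <-> (b | a)): β-rule — branch into a, ~(b | a)  //  ~a, (b | a).
      branch 2.1 (add a, ~(b | a)):
        ~(b | a): α-rule — add ~b, ~a.
        × closes — contains both a and ~a.
      branch 2.2 (add ~a, (b | a)):
        × closes — contains both a and ~a.
All 3 branches close.
Every branch closed, so the premises entail the conclusion.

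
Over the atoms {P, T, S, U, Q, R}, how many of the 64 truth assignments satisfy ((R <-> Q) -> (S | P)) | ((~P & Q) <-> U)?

Initial set: {(((R <-> Q) -> (S | P)) | ((~P & Q) <-> U))}.
(((R <-> Q) -> (S | P)) | ((~P & Q) <-> U)): β-rule — branch into ((R <-> Q) -> (S | P))  //  ((~P & Q) <-> U).
  branch 1 (add ((R <-> Q) -> (S | P))):
    ((R <-> Q) -> (S | P)): β-rule — branch into ~(R <-> Q)  //  (S | P).
      branch 1.1 (add ~(R <-> Q)):
        ~(R <-> Q): β-rule — branch into R, ~Q  //  ~R, Q.
          branch 1.1.1 (add R, ~Q):
            ○ open, literals {Q=0, R=1}.
          branch 1.1.2 (add ~R, Q):
            ○ open, literals {Q=1, R=0}.
      branch 1.2 (add (S | P)):
        (S | P): β-rule — branch into S  //  P.
          branch 1.2.1 (add S):
            ○ open, literals {S=1}.
          branch 1.2.2 (add P):
            ○ open, literals {P=1}.
  branch 2 (add ((~P & Q) <-> U)):
    ((~P & Q) <-> U): β-rule — branch into (~P & Q), U  //  ~(~P & Q), ~U.
      branch 2.1 (add (~P & Q), U):
        (~P & Q): α-rule — add ~P, Q.
        ○ open, literals {P=0, Q=1, U=1}.
      branch 2.2 (add ~(~P & Q), ~U):
        ~(~P & Q): β-rule — branch into ~~P  //  ~Q.
          branch 2.2.1 (add ~~P):
            ○ open, literals {P=1, U=0}.
          branch 2.2.2 (add ~Q):
            ○ open, literals {Q=0, U=0}.
0 branches closed, 7 open.
Each open branch fixes some atoms; the unmentioned ones are free. Counting distinct full assignments: branch {Q=0, R=1} (P, T, S, U) contributes 16 new; branch {Q=1, R=0} (P, T, S, U) contributes 16 new; branch {S=1} (P, T, U, Q, R) contributes 16 new; branch {P=1} (T, S, U, Q, R) contributes 8 new; branch {P=0, Q=1, U=1} (T, S, R) contributes 2 new; branch {P=1, U=0} (T, S, Q, R) contributes 0 new; branch {Q=0, U=0} (P, T, S, R) contributes 2 new. Total: 60.

60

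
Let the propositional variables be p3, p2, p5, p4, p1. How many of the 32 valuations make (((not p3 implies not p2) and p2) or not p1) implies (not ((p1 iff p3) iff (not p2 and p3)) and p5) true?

Initial set: {((((not p3 implies not p2) and p2) or not p1) implies (not ((p1 iff p3) iff (not p2 and p3)) and p5))}.
((((not p3 implies not p2) and p2) or not p1) implies (not ((p1 iff p3) iff (not p2 and p3)) and p5)): β-rule — branch into not (((not p3 implies not p2) and p2) or not p1)  //  (not ((p1 iff p3) iff (not p2 and p3)) and p5).
  branch 1 (add not (((not p3 implies not p2) and p2) or not p1)):
    not (((not p3 implies not p2) and p2) or not p1): α-rule — add not ((not p3 implies not p2) and p2), not not p1.
    not ((not p3 implies not p2) and p2): β-rule — branch into not (not p3 implies not p2)  //  not p2.
      branch 1.1 (add not (not p3 implies not p2)):
        not (not p3 implies not p2): α-rule — add not p3, not not p2.
        ○ open, literals {p1=T, p2=T, p3=F}.
      branch 1.2 (add not p2):
        ○ open, literals {p1=T, p2=F}.
  branch 2 (add (not ((p1 iff p3) iff (not p2 and p3)) and p5)):
    (not ((p1 iff p3) iff (not p2 and p3)) and p5): α-rule — add not ((p1 iff p3) iff (not p2 and p3)), p5.
    not ((p1 iff p3) iff (not p2 and p3)): β-rule — branch into (p1 iff p3), not (not p2 and p3)  //  not (p1 iff p3), (not p2 and p3).
      branch 2.1 (add (p1 iff p3), not (not p2 and p3)):
        (p1 iff p3): β-rule — branch into p1, p3  //  not p1, not p3.
          branch 2.1.1 (add p1, p3):
            not (not p2 and p3): β-rule — branch into not not p2  //  not p3.
              branch 2.1.1.1 (add not not p2):
                ○ open, literals {p1=T, p2=T, p3=T, p5=T}.
              branch 2.1.1.2 (add not p3):
                × closes — contains both p3 and not p3.
          branch 2.1.2 (add not p1, not p3):
            not (not p2 and p3): β-rule — branch into not not p2  //  not p3.
              branch 2.1.2.1 (add not not p2):
                ○ open, literals {p1=F, p2=T, p3=F, p5=T}.
              branch 2.1.2.2 (add not p3):
                ○ open, literals {p1=F, p3=F, p5=T}.
      branch 2.2 (add not (p1 iff p3), (not p2 and p3)):
        (not p2 and p3): α-rule — add not p2, p3.
        not (p1 iff p3): β-rule — branch into p1, not p3  //  not p1, p3.
          branch 2.2.1 (add p1, not p3):
            × closes — contains both p3 and not p3.
          branch 2.2.2 (add not p1, p3):
            ○ open, literals {p1=F, p2=F, p3=T, p5=T}.
2 branches closed, 6 open.
Each open branch fixes some atoms; the unmentioned ones are free. Counting distinct full assignments: branch {p1=T, p2=T, p3=F} (p5, p4) contributes 4 new; branch {p1=T, p2=F} (p3, p5, p4) contributes 8 new; branch {p1=T, p2=T, p3=T, p5=T} (p4) contributes 2 new; branch {p1=F, p2=T, p3=F, p5=T} (p4) contributes 2 new; branch {p1=F, p3=F, p5=T} (p2, p4) contributes 2 new; branch {p1=F, p2=F, p3=T, p5=T} (p4) contributes 2 new. Total: 20.

20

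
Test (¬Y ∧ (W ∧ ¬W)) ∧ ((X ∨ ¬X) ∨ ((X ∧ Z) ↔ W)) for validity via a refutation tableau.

Assume the negation and expand:
Initial set: {¬((¬Y ∧ (W ∧ ¬W)) ∧ ((X ∨ ¬X) ∨ ((X ∧ Z) ↔ W)))}.
¬((¬Y ∧ (W ∧ ¬W)) ∧ ((X ∨ ¬X) ∨ ((X ∧ Z) ↔ W))): β-rule — branch into ¬(¬Y ∧ (W ∧ ¬W))  //  ¬((X ∨ ¬X) ∨ ((X ∧ Z) ↔ W)).
  branch 1 (add ¬(¬Y ∧ (W ∧ ¬W))):
    ¬(¬Y ∧ (W ∧ ¬W)): β-rule — branch into ¬¬Y  //  ¬(W ∧ ¬W).
      branch 1.1 (add ¬¬Y):
        ○ open, literals {Y=true}.
      branch 1.2 (add ¬(W ∧ ¬W)):
        ¬(W ∧ ¬W): β-rule — branch into ¬W  //  ¬¬W.
          branch 1.2.1 (add ¬W):
            ○ open, literals {W=false}.
          branch 1.2.2 (add ¬¬W):
            ○ open, literals {W=true}.
  branch 2 (add ¬((X ∨ ¬X) ∨ ((X ∧ Z) ↔ W))):
    ¬((X ∨ ¬X) ∨ ((X ∧ Z) ↔ W)): α-rule — add ¬(X ∨ ¬X), ¬((X ∧ Z) ↔ W).
    ¬(X ∨ ¬X): α-rule — add ¬X, ¬¬X.
    × closes — contains both X and ¬X.
1 branch closed, 3 open.
An open branch gives a countermodel: Y=true (unmentioned atoms arbitrary); under it the original formula is false.

Not valid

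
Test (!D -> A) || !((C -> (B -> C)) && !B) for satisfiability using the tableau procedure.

Satisfiable

Initial set: {((!D -> A) || !((C -> (B -> C)) && !B))}.
((!D -> A) || !((C -> (B -> C)) && !B)): β-rule — branch into (!D -> A)  //  !((C -> (B -> C)) && !B).
  branch 1 (add (!D -> A)):
    (!D -> A): β-rule — branch into !!D  //  A.
      branch 1.1 (add !!D):
        ○ open, literals {D=T}.
      branch 1.2 (add A):
        ○ open, literals {A=T}.
  branch 2 (add !((C -> (B -> C)) && !B)):
    !((C -> (B -> C)) && !B): β-rule — branch into !(C -> (B -> C))  //  !!B.
      branch 2.1 (add !(C -> (B -> C))):
        !(C -> (B -> C)): α-rule — add C, !(B -> C).
        !(B -> C): α-rule — add B, !C.
        × closes — contains both C and !C.
      branch 2.2 (add !!B):
        ○ open, literals {B=T}.
1 branch closed, 3 open.
An open branch gives a satisfying assignment: D=T.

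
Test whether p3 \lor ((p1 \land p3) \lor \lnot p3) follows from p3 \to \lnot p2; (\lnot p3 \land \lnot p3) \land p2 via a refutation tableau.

Initial set: {(p3 \to \lnot p2); ((\lnot p3 \land \lnot p3) \land p2); \lnot (p3 \lor ((p1 \land p3) \lor \lnot p3))}.
((\lnot p3 \land \lnot p3) \land p2): α-rule — add (\lnot p3 \land \lnot p3), p2.
\lnot (p3 \lor ((p1 \land p3) \lor \lnot p3)): α-rule — add \lnot p3, \lnot ((p1 \land p3) \lor \lnot p3).
(\lnot p3 \land \lnot p3): α-rule — add \lnot p3, \lnot p3.
\lnot ((p1 \land p3) \lor \lnot p3): α-rule — add \lnot (p1 \land p3), \lnot \lnot p3.
× closes — contains both p3 and \lnot p3.
All 1 branch closes.
Every branch closed, so the premises entail the conclusion.

Yes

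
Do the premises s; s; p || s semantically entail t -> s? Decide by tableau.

Yes

Initial set: {s; s; (p || s); !(t -> s)}.
!(t -> s): α-rule — add t, !s.
× closes — contains both s and !s.
All 1 branch closes.
Every branch closed, so the premises entail the conclusion.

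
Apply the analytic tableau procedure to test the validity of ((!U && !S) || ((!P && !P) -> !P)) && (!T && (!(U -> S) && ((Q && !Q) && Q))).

Assume the negation and expand:
Initial set: {F (((!U && !S) || ((!P && !P) -> !P)) && (!T && (!(U -> S) && ((Q && !Q) && Q))))}.
F (((!U && !S) || ((!P && !P) -> !P)) && (!T && (!(U -> S) && ((Q && !Q) && Q)))): β-rule — branch into F ((!U && !S) || ((!P && !P) -> !P))  //  F (!T && (!(U -> S) && ((Q && !Q) && Q))).
  branch 1 (add F ((!U && !S) || ((!P && !P) -> !P))):
    F ((!U && !S) || ((!P && !P) -> !P)): α-rule — add F (!U && !S), F ((!P && !P) -> !P).
    F ((!P && !P) -> !P): α-rule — add T (!P && !P), F !P.
    T (!P && !P): α-rule — add T !P, T !P.
    × closes — contains both P and !P.
  branch 2 (add F (!T && (!(U -> S) && ((Q && !Q) && Q)))):
    F (!T && (!(U -> S) && ((Q && !Q) && Q))): β-rule — branch into F !T  //  F (!(U -> S) && ((Q && !Q) && Q)).
      branch 2.1 (add F !T):
        ○ open, literals {T=T}.
      branch 2.2 (add F (!(U -> S) && ((Q && !Q) && Q))):
        F (!(U -> S) && ((Q && !Q) && Q)): β-rule — branch into F !(U -> S)  //  F ((Q && !Q) && Q).
          branch 2.2.1 (add F !(U -> S)):
            F !(U -> S): β-rule — branch into F U  //  T S.
              branch 2.2.1.1 (add F U):
                ○ open, literals {U=F}.
              branch 2.2.1.2 (add T S):
                ○ open, literals {S=T}.
          branch 2.2.2 (add F ((Q && !Q) && Q)):
            F ((Q && !Q) && Q): β-rule — branch into F (Q && !Q)  //  F Q.
              branch 2.2.2.1 (add F (Q && !Q)):
                F (Q && !Q): β-rule — branch into F Q  //  F !Q.
                  branch 2.2.2.1.1 (add F Q):
                    ○ open, literals {Q=F}.
                  branch 2.2.2.1.2 (add F !Q):
                    ○ open, literals {Q=T}.
              branch 2.2.2.2 (add F Q):
                ○ open, literals {Q=F}.
1 branch closed, 6 open.
An open branch gives a countermodel: T=T (unmentioned atoms arbitrary); under it the original formula is false.

Not valid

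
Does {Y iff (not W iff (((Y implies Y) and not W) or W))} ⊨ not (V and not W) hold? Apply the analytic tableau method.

Initial set: {(Y iff (not W iff (((Y implies Y) and not W) or W))); not not (V and not W)}.
not not (V and not W): α-rule — add V, not W.
(Y iff (not W iff (((Y implies Y) and not W) or W))): β-rule — branch into Y, (not W iff (((Y implies Y) and not W) or W))  //  not Y, not (not W iff (((Y implies Y) and not W) or W)).
  branch 1 (add Y, (not W iff (((Y implies Y) and not W) or W))):
    (not W iff (((Y implies Y) and not W) or W)): β-rule — branch into not W, (((Y implies Y) and not W) or W)  //  not not W, not (((Y implies Y) and not W) or W).
      branch 1.1 (add not W, (((Y implies Y) and not W) or W)):
        (((Y implies Y) and not W) or W): β-rule — branch into ((Y implies Y) and not W)  //  W.
          branch 1.1.1 (add ((Y implies Y) and not W)):
            ((Y implies Y) and not W): α-rule — add (Y implies Y), not W.
            (Y implies Y): β-rule — branch into not Y  //  Y.
              branch 1.1.1.1 (add not Y):
                × closes — contains both Y and not Y.
              branch 1.1.1.2 (add Y):
                ○ open, literals {V=T, W=F, Y=T}.
          branch 1.1.2 (add W):
            × closes — contains both W and not W.
      branch 1.2 (add not not W, not (((Y implies Y) and not W) or W)):
        × closes — contains both W and not W.
  branch 2 (add not Y, not (not W iff (((Y implies Y) and not W) or W))):
    not (not W iff (((Y implies Y) and not W) or W)): β-rule — branch into not W, not (((Y implies Y) and not W) or W)  //  not not W, (((Y implies Y) and not W) or W).
      branch 2.1 (add not W, not (((Y implies Y) and not W) or W)):
        not (((Y implies Y) and not W) or W): α-rule — add not ((Y implies Y) and not W), not W.
        not ((Y implies Y) and not W): β-rule — branch into not (Y implies Y)  //  not not W.
          branch 2.1.1 (add not (Y implies Y)):
            not (Y implies Y): α-rule — add Y, not Y.
            × closes — contains both Y and not Y.
          branch 2.1.2 (add not not W):
            × closes — contains both W and not W.
      branch 2.2 (add not not W, (((Y implies Y) and not W) or W)):
        × closes — contains both W and not W.
6 branches closed, 1 open.
An open branch gives a countermodel: V=T, W=F, Y=T (unmentioned atoms arbitrary); the premises hold there but the conclusion fails.

No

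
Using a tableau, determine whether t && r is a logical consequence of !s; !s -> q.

No

Initial set: {!s; (!s -> q); !(t && r)}.
(!s -> q): β-rule — branch into !!s  //  q.
  branch 1 (add !!s):
    × closes — contains both s and !s.
  branch 2 (add q):
    !(t && r): β-rule — branch into !t  //  !r.
      branch 2.1 (add !t):
        ○ open, literals {q=true, s=false, t=false}.
      branch 2.2 (add !r):
        ○ open, literals {q=true, r=false, s=false}.
1 branch closed, 2 open.
An open branch gives a countermodel: q=true, s=false, t=false (unmentioned atoms arbitrary); the premises hold there but the conclusion fails.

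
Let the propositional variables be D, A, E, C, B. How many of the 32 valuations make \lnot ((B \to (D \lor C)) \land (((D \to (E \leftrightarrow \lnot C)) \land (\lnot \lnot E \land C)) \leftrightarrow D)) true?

Initial set: {\lnot ((B \to (D \lor C)) \land (((D \to (E \leftrightarrow \lnot C)) \land (\lnot \lnot E \land C)) \leftrightarrow D))}.
\lnot ((B \to (D \lor C)) \land (((D \to (E \leftrightarrow \lnot C)) \land (\lnot \lnot E \land C)) \leftrightarrow D)): β-rule — branch into \lnot (B \to (D \lor C))  //  \lnot (((D \to (E \leftrightarrow \lnot C)) \land (\lnot \lnot E \land C)) \leftrightarrow D).
  branch 1 (add \lnot (B \to (D \lor C))):
    \lnot (B \to (D \lor C)): α-rule — add B, \lnot (D \lor C).
    \lnot (D \lor C): α-rule — add \lnot D, \lnot C.
    ○ open, literals {B=1, C=0, D=0}.
  branch 2 (add \lnot (((D \to (E \leftrightarrow \lnot C)) \land (\lnot \lnot E \land C)) \leftrightarrow D)):
    \lnot (((D \to (E \leftrightarrow \lnot C)) \land (\lnot \lnot E \land C)) \leftrightarrow D): β-rule — branch into ((D \to (E \leftrightarrow \lnot C)) \land (\lnot \lnot E \land C)), \lnot D  //  \lnot ((D \to (E \leftrightarrow \lnot C)) \land (\lnot \lnot E \land C)), D.
      branch 2.1 (add ((D \to (E \leftrightarrow \lnot C)) \land (\lnot \lnot E \land C)), \lnot D):
        ((D \to (E \leftrightarrow \lnot C)) \land (\lnot \lnot E \land C)): α-rule — add (D \to (E \leftrightarrow \lnot C)), (\lnot \lnot E \land C).
        (\lnot \lnot E \land C): α-rule — add \lnot \lnot E, C.
        \lnot \lnot E: drop double negation, giving E.
        (D \to (E \leftrightarrow \lnot C)): β-rule — branch into \lnot D  //  (E \leftrightarrow \lnot C).
          branch 2.1.1 (add \lnot D):
            ○ open, literals {C=1, D=0, E=1}.
          branch 2.1.2 (add (E \leftrightarrow \lnot C)):
            (E \leftrightarrow \lnot C): β-rule — branch into E, \lnot C  //  \lnot E, \lnot \lnot C.
              branch 2.1.2.1 (add E, \lnot C):
                × closes — contains both C and \lnot C.
              branch 2.1.2.2 (add \lnot E, \lnot \lnot C):
                × closes — contains both E and \lnot E.
      branch 2.2 (add \lnot ((D \to (E \leftrightarrow \lnot C)) \land (\lnot \lnot E \land C)), D):
        \lnot ((D \to (E \leftrightarrow \lnot C)) \land (\lnot \lnot E \land C)): β-rule — branch into \lnot (D \to (E \leftrightarrow \lnot C))  //  \lnot (\lnot \lnot E \land C).
          branch 2.2.1 (add \lnot (D \to (E \leftrightarrow \lnot C))):
            \lnot (D \to (E \leftrightarrow \lnot C)): α-rule — add D, \lnot (E \leftrightarrow \lnot C).
            \lnot (E \leftrightarrow \lnot C): β-rule — branch into E, \lnot \lnot C  //  \lnot E, \lnot C.
              branch 2.2.1.1 (add E, \lnot \lnot C):
                ○ open, literals {C=1, D=1, E=1}.
              branch 2.2.1.2 (add \lnot E, \lnot C):
                ○ open, literals {C=0, D=1, E=0}.
          branch 2.2.2 (add \lnot (\lnot \lnot E \land C)):
            \lnot (\lnot \lnot E \land C): β-rule — branch into \lnot \lnot \lnot E  //  \lnot C.
              branch 2.2.2.1 (add \lnot \lnot \lnot E):
                \lnot \lnot \lnot E: drop double negation, giving \lnot E.
                ○ open, literals {D=1, E=0}.
              branch 2.2.2.2 (add \lnot C):
                ○ open, literals {C=0, D=1}.
2 branches closed, 6 open.
Each open branch fixes some atoms; the unmentioned ones are free. Counting distinct full assignments: branch {B=1, C=0, D=0} (A, E) contributes 4 new; branch {C=1, D=0, E=1} (A, B) contributes 4 new; branch {C=1, D=1, E=1} (A, B) contributes 4 new; branch {C=0, D=1, E=0} (A, B) contributes 4 new; branch {D=1, E=0} (A, C, B) contributes 4 new; branch {C=0, D=1} (A, E, B) contributes 4 new. Total: 24.

24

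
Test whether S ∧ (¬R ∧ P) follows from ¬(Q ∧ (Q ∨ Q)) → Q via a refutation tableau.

No

Initial set: {T (¬(Q ∧ (Q ∨ Q)) → Q); F (S ∧ (¬R ∧ P))}.
T (¬(Q ∧ (Q ∨ Q)) → Q): β-rule — branch into F ¬(Q ∧ (Q ∨ Q))  //  T Q.
  branch 1 (add F ¬(Q ∧ (Q ∨ Q))):
    F ¬(Q ∧ (Q ∨ Q)): α-rule — add T Q, T (Q ∨ Q).
    F (S ∧ (¬R ∧ P)): β-rule — branch into F S  //  F (¬R ∧ P).
      branch 1.1 (add F S):
        T (Q ∨ Q): β-rule — branch into T Q  //  T Q.
          branch 1.1.1 (add T Q):
            ○ open, literals {Q=T, S=F}.
          branch 1.1.2 (add T Q):
            ○ open, literals {Q=T, S=F}.
      branch 1.2 (add F (¬R ∧ P)):
        T (Q ∨ Q): β-rule — branch into T Q  //  T Q.
          branch 1.2.1 (add T Q):
            F (¬R ∧ P): β-rule — branch into F ¬R  //  F P.
              branch 1.2.1.1 (add F ¬R):
                ○ open, literals {Q=T, R=T}.
              branch 1.2.1.2 (add F P):
                ○ open, literals {P=F, Q=T}.
          branch 1.2.2 (add T Q):
            F (¬R ∧ P): β-rule — branch into F ¬R  //  F P.
              branch 1.2.2.1 (add F ¬R):
                ○ open, literals {Q=T, R=T}.
              branch 1.2.2.2 (add F P):
                ○ open, literals {P=F, Q=T}.
  branch 2 (add T Q):
    F (S ∧ (¬R ∧ P)): β-rule — branch into F S  //  F (¬R ∧ P).
      branch 2.1 (add F S):
        ○ open, literals {Q=T, S=F}.
      branch 2.2 (add F (¬R ∧ P)):
        F (¬R ∧ P): β-rule — branch into F ¬R  //  F P.
          branch 2.2.1 (add F ¬R):
            ○ open, literals {Q=T, R=T}.
          branch 2.2.2 (add F P):
            ○ open, literals {P=F, Q=T}.
0 branches closed, 9 open.
An open branch gives a countermodel: Q=T, S=F (unmentioned atoms arbitrary); the premises hold there but the conclusion fails.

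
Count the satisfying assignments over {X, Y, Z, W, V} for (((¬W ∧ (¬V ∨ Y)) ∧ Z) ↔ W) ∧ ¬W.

10

Initial set: {T ((((¬W ∧ (¬V ∨ Y)) ∧ Z) ↔ W) ∧ ¬W)}.
T ((((¬W ∧ (¬V ∨ Y)) ∧ Z) ↔ W) ∧ ¬W): α-rule — add T (((¬W ∧ (¬V ∨ Y)) ∧ Z) ↔ W), T ¬W.
T (((¬W ∧ (¬V ∨ Y)) ∧ Z) ↔ W): β-rule — branch into T ((¬W ∧ (¬V ∨ Y)) ∧ Z), T W  //  F ((¬W ∧ (¬V ∨ Y)) ∧ Z), F W.
  branch 1 (add T ((¬W ∧ (¬V ∨ Y)) ∧ Z), T W):
    × closes — contains both W and ¬W.
  branch 2 (add F ((¬W ∧ (¬V ∨ Y)) ∧ Z), F W):
    F ((¬W ∧ (¬V ∨ Y)) ∧ Z): β-rule — branch into F (¬W ∧ (¬V ∨ Y))  //  F Z.
      branch 2.1 (add F (¬W ∧ (¬V ∨ Y))):
        F (¬W ∧ (¬V ∨ Y)): β-rule — branch into F ¬W  //  F (¬V ∨ Y).
          branch 2.1.1 (add F ¬W):
            × closes — contains both W and ¬W.
          branch 2.1.2 (add F (¬V ∨ Y)):
            F (¬V ∨ Y): α-rule — add F ¬V, F Y.
            ○ open, literals {V=true, W=false, Y=false}.
      branch 2.2 (add F Z):
        ○ open, literals {W=false, Z=false}.
2 branches closed, 2 open.
Each open branch fixes some atoms; the unmentioned ones are free. Counting distinct full assignments: branch {V=true, W=false, Y=false} (X, Z) contributes 4 new; branch {W=false, Z=false} (X, Y, V) contributes 6 new. Total: 10.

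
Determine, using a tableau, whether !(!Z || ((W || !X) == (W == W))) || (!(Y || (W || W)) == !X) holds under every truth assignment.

Assume the negation and expand:
Initial set: {!(!(!Z || ((W || !X) == (W == W))) || (!(Y || (W || W)) == !X))}.
!(!(!Z || ((W || !X) == (W == W))) || (!(Y || (W || W)) == !X)): α-rule — add !!(!Z || ((W || !X) == (W == W))), !(!(Y || (W || W)) == !X).
!!(!Z || ((W || !X) == (W == W))): β-rule — branch into !Z  //  ((W || !X) == (W == W)).
  branch 1 (add !Z):
    !(!(Y || (W || W)) == !X): β-rule — branch into !(Y || (W || W)), !!X  //  !!(Y || (W || W)), !X.
      branch 1.1 (add !(Y || (W || W)), !!X):
        !(Y || (W || W)): α-rule — add !Y, !(W || W).
        !(W || W): α-rule — add !W, !W.
        ○ open, literals {W=0, X=1, Y=0, Z=0}.
      branch 1.2 (add !!(Y || (W || W)), !X):
        !!(Y || (W || W)): β-rule — branch into Y  //  (W || W).
          branch 1.2.1 (add Y):
            ○ open, literals {X=0, Y=1, Z=0}.
          branch 1.2.2 (add (W || W)):
            (W || W): β-rule — branch into W  //  W.
              branch 1.2.2.1 (add W):
                ○ open, literals {W=1, X=0, Z=0}.
              branch 1.2.2.2 (add W):
                ○ open, literals {W=1, X=0, Z=0}.
  branch 2 (add ((W || !X) == (W == W))):
    !(!(Y || (W || W)) == !X): β-rule — branch into !(Y || (W || W)), !!X  //  !!(Y || (W || W)), !X.
      branch 2.1 (add !(Y || (W || W)), !!X):
        !(Y || (W || W)): α-rule — add !Y, !(W || W).
        !(W || W): α-rule — add !W, !W.
        ((W || !X) == (W == W)): β-rule — branch into (W || !X), (W == W)  //  !(W || !X), !(W == W).
          branch 2.1.1 (add (W || !X), (W == W)):
            (W || !X): β-rule — branch into W  //  !X.
              branch 2.1.1.1 (add W):
                × closes — contains both W and !W.
              branch 2.1.1.2 (add !X):
                × closes — contains both X and !X.
          branch 2.1.2 (add !(W || !X), !(W == W)):
            !(W || !X): α-rule — add !W, !!X.
            !(W == W): β-rule — branch into W, !W  //  !W, W.
              branch 2.1.2.1 (add W, !W):
                × closes — contains both W and !W.
              branch 2.1.2.2 (add !W, W):
                × closes — contains both W and !W.
      branch 2.2 (add !!(Y || (W || W)), !X):
        ((W || !X) == (W == W)): β-rule — branch into (W || !X), (W == W)  //  !(W || !X), !(W == W).
          branch 2.2.1 (add (W || !X), (W == W)):
            !!(Y || (W || W)): β-rule — branch into Y  //  (W || W).
              branch 2.2.1.1 (add Y):
                (W || !X): β-rule — branch into W  //  !X.
                  branch 2.2.1.1.1 (add W):
                    (W == W): β-rule — branch into W, W  //  !W, !W.
                      branch 2.2.1.1.1.1 (add W, W):
                        ○ open, literals {W=1, X=0, Y=1}.
                      branch 2.2.1.1.1.2 (add !W, !W):
                        × closes — contains both W and !W.
                  branch 2.2.1.1.2 (add !X):
                    (W == W): β-rule — branch into W, W  //  !W, !W.
                      branch 2.2.1.1.2.1 (add W, W):
                        ○ open, literals {W=1, X=0, Y=1}.
                      branch 2.2.1.1.2.2 (add !W, !W):
                        ○ open, literals {W=0, X=0, Y=1}.
              branch 2.2.1.2 (add (W || W)):
                (W || !X): β-rule — branch into W  //  !X.
                  branch 2.2.1.2.1 (add W):
                    (W == W): β-rule — branch into W, W  //  !W, !W.
                      branch 2.2.1.2.1.1 (add W, W):
                        (W || W): β-rule — branch into W  //  W.
                          branch 2.2.1.2.1.1.1 (add W):
                            ○ open, literals {W=1, X=0}.
                          branch 2.2.1.2.1.1.2 (add W):
                            ○ open, literals {W=1, X=0}.
                      branch 2.2.1.2.1.2 (add !W, !W):
                        × closes — contains both W and !W.
                  branch 2.2.1.2.2 (add !X):
                    (W == W): β-rule — branch into W, W  //  !W, !W.
                      branch 2.2.1.2.2.1 (add W, W):
                        (W || W): β-rule — branch into W  //  W.
                          branch 2.2.1.2.2.1.1 (add W):
                            ○ open, literals {W=1, X=0}.
                          branch 2.2.1.2.2.1.2 (add W):
                            ○ open, literals {W=1, X=0}.
                      branch 2.2.1.2.2.2 (add !W, !W):
                        (W || W): β-rule — branch into W  //  W.
                          branch 2.2.1.2.2.2.1 (add W):
                            × closes — contains both W and !W.
                          branch 2.2.1.2.2.2.2 (add W):
                            × closes — contains both W and !W.
          branch 2.2.2 (add !(W || !X), !(W == W)):
            !(W || !X): α-rule — add !W, !!X.
            × closes — contains both X and !X.
9 branches closed, 11 open.
An open branch gives a countermodel: W=0, X=1, Y=0, Z=0 (unmentioned atoms arbitrary); under it the original formula is false.

Not valid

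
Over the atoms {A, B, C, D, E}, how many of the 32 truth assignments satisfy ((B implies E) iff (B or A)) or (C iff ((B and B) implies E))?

24

Initial set: {T (((B implies E) iff (B or A)) or (C iff ((B and B) implies E)))}.
T (((B implies E) iff (B or A)) or (C iff ((B and B) implies E))): β-rule — branch into T ((B implies E) iff (B or A))  //  T (C iff ((B and B) implies E)).
  branch 1 (add T ((B implies E) iff (B or A))):
    T ((B implies E) iff (B or A)): β-rule — branch into T (B implies E), T (B or A)  //  F (B implies E), F (B or A).
      branch 1.1 (add T (B implies E), T (B or A)):
        T (B implies E): β-rule — branch into F B  //  T E.
          branch 1.1.1 (add F B):
            T (B or A): β-rule — branch into T B  //  T A.
              branch 1.1.1.1 (add T B):
                × closes — contains both B and not B.
              branch 1.1.1.2 (add T A):
                ○ open, literals {A=true, B=false}.
          branch 1.1.2 (add T E):
            T (B or A): β-rule — branch into T B  //  T A.
              branch 1.1.2.1 (add T B):
                ○ open, literals {B=true, E=true}.
              branch 1.1.2.2 (add T A):
                ○ open, literals {A=true, E=true}.
      branch 1.2 (add F (B implies E), F (B or A)):
        F (B implies E): α-rule — add T B, F E.
        F (B or A): α-rule — add F B, F A.
        × closes — contains both B and not B.
  branch 2 (add T (C iff ((B and B) implies E))):
    T (C iff ((B and B) implies E)): β-rule — branch into T C, T ((B and B) implies E)  //  F C, F ((B and B) implies E).
      branch 2.1 (add T C, T ((B and B) implies E)):
        T ((B and B) implies E): β-rule — branch into F (B and B)  //  T E.
          branch 2.1.1 (add F (B and B)):
            F (B and B): β-rule — branch into F B  //  F B.
              branch 2.1.1.1 (add F B):
                ○ open, literals {B=false, C=true}.
              branch 2.1.1.2 (add F B):
                ○ open, literals {B=false, C=true}.
          branch 2.1.2 (add T E):
            ○ open, literals {C=true, E=true}.
      branch 2.2 (add F C, F ((B and B) implies E)):
        F ((B and B) implies E): α-rule — add T (B and B), F E.
        T (B and B): α-rule — add T B, T B.
        ○ open, literals {B=true, C=false, E=false}.
2 branches closed, 7 open.
Each open branch fixes some atoms; the unmentioned ones are free. Counting distinct full assignments: branch {A=true, B=false} (C, D, E) contributes 8 new; branch {B=true, E=true} (A, C, D) contributes 8 new; branch {A=true, E=true} (B, C, D) contributes 0 new; branch {B=false, C=true} (A, D, E) contributes 4 new; branch {B=false, C=true} (A, D, E) contributes 0 new; branch {C=true, E=true} (A, B, D) contributes 0 new; branch {B=true, C=false, E=false} (A, D) contributes 4 new. Total: 24.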